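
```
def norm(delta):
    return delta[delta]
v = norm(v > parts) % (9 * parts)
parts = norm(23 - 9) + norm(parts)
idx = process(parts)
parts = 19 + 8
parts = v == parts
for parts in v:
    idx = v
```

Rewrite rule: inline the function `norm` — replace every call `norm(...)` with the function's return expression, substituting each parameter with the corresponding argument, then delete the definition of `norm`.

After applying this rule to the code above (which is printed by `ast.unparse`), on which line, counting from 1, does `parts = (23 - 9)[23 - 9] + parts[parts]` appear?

2

Transformed code:
v = (v > parts)[v > parts] % (9 * parts)
parts = (23 - 9)[23 - 9] + parts[parts]
idx = process(parts)
parts = 19 + 8
parts = v == parts
for parts in v:
    idx = v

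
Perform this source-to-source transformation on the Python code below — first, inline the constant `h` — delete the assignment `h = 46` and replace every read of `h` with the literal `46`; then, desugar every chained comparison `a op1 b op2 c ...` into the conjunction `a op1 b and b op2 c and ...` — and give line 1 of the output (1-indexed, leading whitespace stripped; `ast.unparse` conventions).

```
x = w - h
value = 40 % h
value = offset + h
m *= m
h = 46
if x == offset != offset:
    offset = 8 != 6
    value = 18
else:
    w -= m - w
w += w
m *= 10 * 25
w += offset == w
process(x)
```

Transformed code:
x = w - 46
value = 40 % 46
value = offset + 46
m *= m
if x == offset and offset != offset:
    offset = 8 != 6
    value = 18
else:
    w -= m - w
w += w
m *= 10 * 25
w += offset == w
process(x)

x = w - 46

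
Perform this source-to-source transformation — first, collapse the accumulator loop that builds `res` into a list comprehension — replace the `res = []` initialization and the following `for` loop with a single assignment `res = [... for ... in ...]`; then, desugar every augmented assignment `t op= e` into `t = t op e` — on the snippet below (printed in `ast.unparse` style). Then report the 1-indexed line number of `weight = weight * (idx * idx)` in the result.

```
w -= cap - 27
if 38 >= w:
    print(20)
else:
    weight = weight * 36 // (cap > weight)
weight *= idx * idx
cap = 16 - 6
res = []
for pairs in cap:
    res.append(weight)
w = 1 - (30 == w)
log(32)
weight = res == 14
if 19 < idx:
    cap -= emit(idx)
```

6

Transformed code:
w = w - (cap - 27)
if 38 >= w:
    print(20)
else:
    weight = weight * 36 // (cap > weight)
weight = weight * (idx * idx)
cap = 16 - 6
res = [weight for pairs in cap]
w = 1 - (30 == w)
log(32)
weight = res == 14
if 19 < idx:
    cap = cap - emit(idx)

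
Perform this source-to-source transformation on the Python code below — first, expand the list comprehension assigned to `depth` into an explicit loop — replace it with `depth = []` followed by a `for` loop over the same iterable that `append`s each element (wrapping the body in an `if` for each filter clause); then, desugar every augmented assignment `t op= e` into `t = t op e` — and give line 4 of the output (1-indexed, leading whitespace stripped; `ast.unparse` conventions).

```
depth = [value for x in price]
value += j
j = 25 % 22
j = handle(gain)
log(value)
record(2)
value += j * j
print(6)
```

Transformed code:
depth = []
for x in price:
    depth.append(value)
value = value + j
j = 25 % 22
j = handle(gain)
log(value)
record(2)
value = value + j * j
print(6)

value = value + j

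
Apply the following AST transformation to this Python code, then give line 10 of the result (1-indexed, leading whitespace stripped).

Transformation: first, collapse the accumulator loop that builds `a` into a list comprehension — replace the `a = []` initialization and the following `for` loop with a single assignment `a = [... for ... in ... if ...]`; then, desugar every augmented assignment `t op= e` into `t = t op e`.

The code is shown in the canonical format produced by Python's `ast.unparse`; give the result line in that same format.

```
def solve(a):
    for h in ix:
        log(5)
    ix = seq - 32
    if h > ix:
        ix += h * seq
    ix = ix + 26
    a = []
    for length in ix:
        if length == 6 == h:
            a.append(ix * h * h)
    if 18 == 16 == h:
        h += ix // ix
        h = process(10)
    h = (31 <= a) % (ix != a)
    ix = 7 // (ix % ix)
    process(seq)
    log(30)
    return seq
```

h = h + ix // ix

Transformed code:
def solve(a):
    for h in ix:
        log(5)
    ix = seq - 32
    if h > ix:
        ix = ix + h * seq
    ix = ix + 26
    a = [ix * h * h for length in ix if length == 6 == h]
    if 18 == 16 == h:
        h = h + ix // ix
        h = process(10)
    h = (31 <= a) % (ix != a)
    ix = 7 // (ix % ix)
    process(seq)
    log(30)
    return seq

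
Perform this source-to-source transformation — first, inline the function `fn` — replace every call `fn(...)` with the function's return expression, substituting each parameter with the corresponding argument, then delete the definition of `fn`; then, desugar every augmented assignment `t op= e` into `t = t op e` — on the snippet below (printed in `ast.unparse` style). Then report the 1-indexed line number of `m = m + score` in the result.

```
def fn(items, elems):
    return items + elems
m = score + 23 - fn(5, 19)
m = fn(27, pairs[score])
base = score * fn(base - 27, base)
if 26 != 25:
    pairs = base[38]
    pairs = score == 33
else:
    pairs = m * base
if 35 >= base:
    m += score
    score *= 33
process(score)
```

10

Transformed code:
m = score + 23 - (5 + 19)
m = 27 + pairs[score]
base = score * (base - 27 + base)
if 26 != 25:
    pairs = base[38]
    pairs = score == 33
else:
    pairs = m * base
if 35 >= base:
    m = m + score
    score = score * 33
process(score)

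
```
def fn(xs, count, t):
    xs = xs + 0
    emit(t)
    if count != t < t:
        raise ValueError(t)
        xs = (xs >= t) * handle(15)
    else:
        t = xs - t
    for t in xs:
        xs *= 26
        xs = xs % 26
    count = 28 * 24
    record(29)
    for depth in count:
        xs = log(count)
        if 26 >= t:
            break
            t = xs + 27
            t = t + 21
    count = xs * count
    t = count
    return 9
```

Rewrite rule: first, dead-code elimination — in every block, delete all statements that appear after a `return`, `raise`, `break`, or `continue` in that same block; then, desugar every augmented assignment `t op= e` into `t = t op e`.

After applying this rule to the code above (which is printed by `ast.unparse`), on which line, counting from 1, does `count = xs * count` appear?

17

Transformed code:
def fn(xs, count, t):
    xs = xs + 0
    emit(t)
    if count != t < t:
        raise ValueError(t)
    else:
        t = xs - t
    for t in xs:
        xs = xs * 26
        xs = xs % 26
    count = 28 * 24
    record(29)
    for depth in count:
        xs = log(count)
        if 26 >= t:
            break
    count = xs * count
    t = count
    return 9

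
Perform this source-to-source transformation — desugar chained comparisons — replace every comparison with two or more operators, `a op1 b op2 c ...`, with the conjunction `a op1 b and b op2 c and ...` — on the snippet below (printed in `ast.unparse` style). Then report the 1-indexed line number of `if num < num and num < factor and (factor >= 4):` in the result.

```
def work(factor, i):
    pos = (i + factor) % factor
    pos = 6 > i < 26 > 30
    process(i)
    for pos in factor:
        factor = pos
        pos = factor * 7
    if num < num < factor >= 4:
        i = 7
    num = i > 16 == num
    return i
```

Transformed code:
def work(factor, i):
    pos = (i + factor) % factor
    pos = 6 > i and i < 26 and (26 > 30)
    process(i)
    for pos in factor:
        factor = pos
        pos = factor * 7
    if num < num and num < factor and (factor >= 4):
        i = 7
    num = i > 16 and 16 == num
    return i

8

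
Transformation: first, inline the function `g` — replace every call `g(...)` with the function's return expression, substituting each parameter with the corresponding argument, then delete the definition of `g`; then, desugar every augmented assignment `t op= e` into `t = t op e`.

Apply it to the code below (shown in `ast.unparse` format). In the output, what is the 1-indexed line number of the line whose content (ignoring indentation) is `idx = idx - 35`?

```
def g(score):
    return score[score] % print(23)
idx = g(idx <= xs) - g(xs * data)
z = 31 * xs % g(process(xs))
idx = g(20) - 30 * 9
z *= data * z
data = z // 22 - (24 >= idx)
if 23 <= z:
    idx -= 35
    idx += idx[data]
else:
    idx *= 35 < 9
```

Transformed code:
idx = (idx <= xs)[idx <= xs] % print(23) - (xs * data)[xs * data] % print(23)
z = 31 * xs % (process(xs)[process(xs)] % print(23))
idx = 20[20] % print(23) - 30 * 9
z = z * (data * z)
data = z // 22 - (24 >= idx)
if 23 <= z:
    idx = idx - 35
    idx = idx + idx[data]
else:
    idx = idx * (35 < 9)

7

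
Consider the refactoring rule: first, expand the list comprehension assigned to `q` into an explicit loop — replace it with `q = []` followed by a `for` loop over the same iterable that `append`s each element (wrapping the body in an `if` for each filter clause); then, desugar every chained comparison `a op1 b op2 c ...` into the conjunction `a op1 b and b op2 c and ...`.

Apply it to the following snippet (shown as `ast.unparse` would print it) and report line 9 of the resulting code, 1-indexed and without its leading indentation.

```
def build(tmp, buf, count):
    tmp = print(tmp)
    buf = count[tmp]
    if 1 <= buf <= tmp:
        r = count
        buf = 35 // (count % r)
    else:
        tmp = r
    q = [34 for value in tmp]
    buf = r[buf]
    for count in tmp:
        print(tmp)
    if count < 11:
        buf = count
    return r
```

Transformed code:
def build(tmp, buf, count):
    tmp = print(tmp)
    buf = count[tmp]
    if 1 <= buf and buf <= tmp:
        r = count
        buf = 35 // (count % r)
    else:
        tmp = r
    q = []
    for value in tmp:
        q.append(34)
    buf = r[buf]
    for count in tmp:
        print(tmp)
    if count < 11:
        buf = count
    return r

q = []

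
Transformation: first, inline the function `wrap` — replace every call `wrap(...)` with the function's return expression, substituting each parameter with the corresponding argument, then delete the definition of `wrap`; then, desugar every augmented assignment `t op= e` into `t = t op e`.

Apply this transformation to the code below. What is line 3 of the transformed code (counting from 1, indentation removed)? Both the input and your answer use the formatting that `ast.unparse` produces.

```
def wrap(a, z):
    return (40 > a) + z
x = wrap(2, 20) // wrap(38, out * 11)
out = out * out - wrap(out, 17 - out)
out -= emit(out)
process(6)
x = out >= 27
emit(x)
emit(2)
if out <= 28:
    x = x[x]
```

Transformed code:
x = ((40 > 2) + 20) // ((40 > 38) + out * 11)
out = out * out - ((40 > out) + (17 - out))
out = out - emit(out)
process(6)
x = out >= 27
emit(x)
emit(2)
if out <= 28:
    x = x[x]

out = out - emit(out)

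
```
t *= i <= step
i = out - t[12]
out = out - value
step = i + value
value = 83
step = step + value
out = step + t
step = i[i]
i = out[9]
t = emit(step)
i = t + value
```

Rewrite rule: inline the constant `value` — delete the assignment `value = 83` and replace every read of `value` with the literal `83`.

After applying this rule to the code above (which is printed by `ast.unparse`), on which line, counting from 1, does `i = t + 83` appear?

Transformed code:
t *= i <= step
i = out - t[12]
out = out - 83
step = i + 83
step = step + 83
out = step + t
step = i[i]
i = out[9]
t = emit(step)
i = t + 83

10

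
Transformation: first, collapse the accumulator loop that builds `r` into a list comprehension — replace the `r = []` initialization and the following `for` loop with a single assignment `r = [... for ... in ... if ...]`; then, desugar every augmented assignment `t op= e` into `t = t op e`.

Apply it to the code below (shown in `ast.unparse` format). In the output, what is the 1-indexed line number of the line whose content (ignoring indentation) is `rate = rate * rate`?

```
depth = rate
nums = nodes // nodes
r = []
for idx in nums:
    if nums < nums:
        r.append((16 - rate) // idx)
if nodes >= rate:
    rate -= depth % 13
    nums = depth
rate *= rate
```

7

Transformed code:
depth = rate
nums = nodes // nodes
r = [(16 - rate) // idx for idx in nums if nums < nums]
if nodes >= rate:
    rate = rate - depth % 13
    nums = depth
rate = rate * rate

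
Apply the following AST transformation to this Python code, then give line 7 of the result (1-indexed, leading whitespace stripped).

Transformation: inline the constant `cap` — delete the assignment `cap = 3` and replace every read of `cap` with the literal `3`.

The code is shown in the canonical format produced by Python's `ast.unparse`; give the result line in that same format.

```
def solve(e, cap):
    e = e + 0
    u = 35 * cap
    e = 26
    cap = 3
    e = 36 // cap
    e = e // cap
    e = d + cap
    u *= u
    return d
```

e = d + 3

Transformed code:
def solve(e, cap):
    e = e + 0
    u = 35 * 3
    e = 26
    e = 36 // 3
    e = e // 3
    e = d + 3
    u *= u
    return d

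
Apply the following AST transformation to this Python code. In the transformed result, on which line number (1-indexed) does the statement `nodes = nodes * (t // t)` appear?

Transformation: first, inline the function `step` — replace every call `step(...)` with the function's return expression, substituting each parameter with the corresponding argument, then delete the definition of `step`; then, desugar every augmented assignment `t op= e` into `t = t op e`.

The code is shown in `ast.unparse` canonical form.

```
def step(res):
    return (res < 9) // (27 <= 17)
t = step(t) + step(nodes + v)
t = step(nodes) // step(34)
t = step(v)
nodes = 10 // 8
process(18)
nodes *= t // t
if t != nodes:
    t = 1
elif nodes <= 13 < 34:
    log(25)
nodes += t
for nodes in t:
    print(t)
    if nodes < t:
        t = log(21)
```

Transformed code:
t = (t < 9) // (27 <= 17) + (nodes + v < 9) // (27 <= 17)
t = (nodes < 9) // (27 <= 17) // ((34 < 9) // (27 <= 17))
t = (v < 9) // (27 <= 17)
nodes = 10 // 8
process(18)
nodes = nodes * (t // t)
if t != nodes:
    t = 1
elif nodes <= 13 < 34:
    log(25)
nodes = nodes + t
for nodes in t:
    print(t)
    if nodes < t:
        t = log(21)

6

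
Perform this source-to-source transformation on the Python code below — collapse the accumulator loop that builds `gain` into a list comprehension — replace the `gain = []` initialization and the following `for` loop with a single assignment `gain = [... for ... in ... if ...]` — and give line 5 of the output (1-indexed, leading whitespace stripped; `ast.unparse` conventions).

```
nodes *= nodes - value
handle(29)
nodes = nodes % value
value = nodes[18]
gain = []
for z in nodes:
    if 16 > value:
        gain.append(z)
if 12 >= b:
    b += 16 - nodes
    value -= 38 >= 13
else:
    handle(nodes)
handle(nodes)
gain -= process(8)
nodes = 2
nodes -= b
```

Transformed code:
nodes *= nodes - value
handle(29)
nodes = nodes % value
value = nodes[18]
gain = [z for z in nodes if 16 > value]
if 12 >= b:
    b += 16 - nodes
    value -= 38 >= 13
else:
    handle(nodes)
handle(nodes)
gain -= process(8)
nodes = 2
nodes -= b

gain = [z for z in nodes if 16 > value]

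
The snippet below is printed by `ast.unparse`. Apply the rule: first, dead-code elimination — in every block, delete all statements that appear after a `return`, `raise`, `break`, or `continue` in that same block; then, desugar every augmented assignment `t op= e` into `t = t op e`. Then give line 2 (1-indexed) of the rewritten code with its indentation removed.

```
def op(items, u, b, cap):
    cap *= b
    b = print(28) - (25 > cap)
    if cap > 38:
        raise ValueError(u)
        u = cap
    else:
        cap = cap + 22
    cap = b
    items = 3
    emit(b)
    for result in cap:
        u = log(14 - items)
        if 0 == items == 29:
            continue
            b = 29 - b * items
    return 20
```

cap = cap * b

Transformed code:
def op(items, u, b, cap):
    cap = cap * b
    b = print(28) - (25 > cap)
    if cap > 38:
        raise ValueError(u)
    else:
        cap = cap + 22
    cap = b
    items = 3
    emit(b)
    for result in cap:
        u = log(14 - items)
        if 0 == items == 29:
            continue
    return 20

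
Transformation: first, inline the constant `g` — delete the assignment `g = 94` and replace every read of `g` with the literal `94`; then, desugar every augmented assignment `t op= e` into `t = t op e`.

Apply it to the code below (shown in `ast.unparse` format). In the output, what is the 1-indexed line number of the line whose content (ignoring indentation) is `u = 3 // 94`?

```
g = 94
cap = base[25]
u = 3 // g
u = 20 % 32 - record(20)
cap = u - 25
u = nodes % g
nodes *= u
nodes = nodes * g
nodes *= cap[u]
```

Transformed code:
cap = base[25]
u = 3 // 94
u = 20 % 32 - record(20)
cap = u - 25
u = nodes % 94
nodes = nodes * u
nodes = nodes * 94
nodes = nodes * cap[u]

2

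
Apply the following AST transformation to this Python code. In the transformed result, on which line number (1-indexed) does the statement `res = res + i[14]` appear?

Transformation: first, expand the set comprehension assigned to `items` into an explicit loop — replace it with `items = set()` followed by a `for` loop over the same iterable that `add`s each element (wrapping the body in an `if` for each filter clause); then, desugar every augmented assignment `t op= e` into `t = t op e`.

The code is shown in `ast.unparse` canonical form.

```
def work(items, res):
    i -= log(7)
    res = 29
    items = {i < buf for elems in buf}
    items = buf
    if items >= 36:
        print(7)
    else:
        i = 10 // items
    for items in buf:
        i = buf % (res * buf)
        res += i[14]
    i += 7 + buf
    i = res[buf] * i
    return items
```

Transformed code:
def work(items, res):
    i = i - log(7)
    res = 29
    items = set()
    for elems in buf:
        items.add(i < buf)
    items = buf
    if items >= 36:
        print(7)
    else:
        i = 10 // items
    for items in buf:
        i = buf % (res * buf)
        res = res + i[14]
    i = i + (7 + buf)
    i = res[buf] * i
    return items

14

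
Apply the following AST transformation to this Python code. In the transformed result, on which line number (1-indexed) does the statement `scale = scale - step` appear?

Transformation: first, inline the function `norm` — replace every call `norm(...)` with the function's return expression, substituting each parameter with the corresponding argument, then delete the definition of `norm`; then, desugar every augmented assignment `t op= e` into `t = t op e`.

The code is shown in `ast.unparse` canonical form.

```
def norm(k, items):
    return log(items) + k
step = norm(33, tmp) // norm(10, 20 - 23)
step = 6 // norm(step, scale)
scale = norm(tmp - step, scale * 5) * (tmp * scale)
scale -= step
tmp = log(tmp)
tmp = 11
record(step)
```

4

Transformed code:
step = (log(tmp) + 33) // (log(20 - 23) + 10)
step = 6 // (log(scale) + step)
scale = (log(scale * 5) + (tmp - step)) * (tmp * scale)
scale = scale - step
tmp = log(tmp)
tmp = 11
record(step)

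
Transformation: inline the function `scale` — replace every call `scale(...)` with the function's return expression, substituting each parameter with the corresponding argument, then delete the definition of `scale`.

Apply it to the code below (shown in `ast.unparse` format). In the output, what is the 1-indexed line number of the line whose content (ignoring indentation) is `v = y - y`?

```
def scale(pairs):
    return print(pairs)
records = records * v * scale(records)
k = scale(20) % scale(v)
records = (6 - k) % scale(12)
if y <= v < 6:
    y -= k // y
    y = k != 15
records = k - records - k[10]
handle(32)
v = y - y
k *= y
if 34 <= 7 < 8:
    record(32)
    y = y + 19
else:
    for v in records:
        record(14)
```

9

Transformed code:
records = records * v * print(records)
k = print(20) % print(v)
records = (6 - k) % print(12)
if y <= v < 6:
    y -= k // y
    y = k != 15
records = k - records - k[10]
handle(32)
v = y - y
k *= y
if 34 <= 7 < 8:
    record(32)
    y = y + 19
else:
    for v in records:
        record(14)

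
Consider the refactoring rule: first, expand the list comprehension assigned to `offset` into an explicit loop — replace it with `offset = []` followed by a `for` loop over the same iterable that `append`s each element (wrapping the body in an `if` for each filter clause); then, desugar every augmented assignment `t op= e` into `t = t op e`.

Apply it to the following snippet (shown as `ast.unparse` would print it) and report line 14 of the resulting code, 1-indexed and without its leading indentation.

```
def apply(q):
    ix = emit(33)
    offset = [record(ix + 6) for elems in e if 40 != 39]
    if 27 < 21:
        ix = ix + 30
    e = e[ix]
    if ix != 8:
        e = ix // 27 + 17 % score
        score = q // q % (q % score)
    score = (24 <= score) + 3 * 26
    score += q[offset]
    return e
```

score = score + q[offset]

Transformed code:
def apply(q):
    ix = emit(33)
    offset = []
    for elems in e:
        if 40 != 39:
            offset.append(record(ix + 6))
    if 27 < 21:
        ix = ix + 30
    e = e[ix]
    if ix != 8:
        e = ix // 27 + 17 % score
        score = q // q % (q % score)
    score = (24 <= score) + 3 * 26
    score = score + q[offset]
    return e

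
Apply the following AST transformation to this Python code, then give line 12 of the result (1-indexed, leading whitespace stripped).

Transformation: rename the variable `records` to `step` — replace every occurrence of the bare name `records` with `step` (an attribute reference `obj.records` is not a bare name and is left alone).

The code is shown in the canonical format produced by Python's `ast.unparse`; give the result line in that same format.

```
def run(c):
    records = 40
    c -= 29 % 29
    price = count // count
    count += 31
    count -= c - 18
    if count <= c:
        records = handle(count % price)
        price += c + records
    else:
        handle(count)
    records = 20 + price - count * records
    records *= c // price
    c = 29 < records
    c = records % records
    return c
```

Transformed code:
def run(c):
    step = 40
    c -= 29 % 29
    price = count // count
    count += 31
    count -= c - 18
    if count <= c:
        step = handle(count % price)
        price += c + step
    else:
        handle(count)
    step = 20 + price - count * step
    step *= c // price
    c = 29 < step
    c = step % step
    return c

step = 20 + price - count * step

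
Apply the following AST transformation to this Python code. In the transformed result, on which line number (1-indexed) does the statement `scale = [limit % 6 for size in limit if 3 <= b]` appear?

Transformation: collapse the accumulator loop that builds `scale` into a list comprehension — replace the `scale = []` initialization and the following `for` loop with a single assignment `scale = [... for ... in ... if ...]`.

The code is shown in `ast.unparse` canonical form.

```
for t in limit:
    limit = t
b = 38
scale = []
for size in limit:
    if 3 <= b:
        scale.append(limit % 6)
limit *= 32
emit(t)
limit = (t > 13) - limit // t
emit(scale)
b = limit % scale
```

4

Transformed code:
for t in limit:
    limit = t
b = 38
scale = [limit % 6 for size in limit if 3 <= b]
limit *= 32
emit(t)
limit = (t > 13) - limit // t
emit(scale)
b = limit % scale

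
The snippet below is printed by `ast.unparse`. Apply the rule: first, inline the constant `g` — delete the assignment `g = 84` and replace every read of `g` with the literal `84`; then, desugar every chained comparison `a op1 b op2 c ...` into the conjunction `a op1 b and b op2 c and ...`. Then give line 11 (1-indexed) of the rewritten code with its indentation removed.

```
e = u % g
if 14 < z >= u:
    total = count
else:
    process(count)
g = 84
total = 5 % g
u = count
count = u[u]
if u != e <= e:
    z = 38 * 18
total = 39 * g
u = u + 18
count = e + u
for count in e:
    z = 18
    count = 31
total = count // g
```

total = 39 * 84

Transformed code:
e = u % 84
if 14 < z and z >= u:
    total = count
else:
    process(count)
total = 5 % 84
u = count
count = u[u]
if u != e and e <= e:
    z = 38 * 18
total = 39 * 84
u = u + 18
count = e + u
for count in e:
    z = 18
    count = 31
total = count // 84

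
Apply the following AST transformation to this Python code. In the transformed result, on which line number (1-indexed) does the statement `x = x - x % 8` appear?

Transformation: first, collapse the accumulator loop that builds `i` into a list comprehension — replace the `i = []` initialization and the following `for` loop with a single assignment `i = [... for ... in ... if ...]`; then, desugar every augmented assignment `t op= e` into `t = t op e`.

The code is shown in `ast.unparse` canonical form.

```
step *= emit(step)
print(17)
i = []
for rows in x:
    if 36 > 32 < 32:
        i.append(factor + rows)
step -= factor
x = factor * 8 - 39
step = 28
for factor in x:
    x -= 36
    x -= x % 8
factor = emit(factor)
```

9

Transformed code:
step = step * emit(step)
print(17)
i = [factor + rows for rows in x if 36 > 32 < 32]
step = step - factor
x = factor * 8 - 39
step = 28
for factor in x:
    x = x - 36
    x = x - x % 8
factor = emit(factor)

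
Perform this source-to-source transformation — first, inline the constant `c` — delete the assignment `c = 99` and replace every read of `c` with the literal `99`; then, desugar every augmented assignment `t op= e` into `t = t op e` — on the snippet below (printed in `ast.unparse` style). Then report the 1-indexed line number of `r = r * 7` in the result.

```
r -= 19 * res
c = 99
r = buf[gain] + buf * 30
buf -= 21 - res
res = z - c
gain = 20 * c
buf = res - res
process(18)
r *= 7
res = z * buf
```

8

Transformed code:
r = r - 19 * res
r = buf[gain] + buf * 30
buf = buf - (21 - res)
res = z - 99
gain = 20 * 99
buf = res - res
process(18)
r = r * 7
res = z * buf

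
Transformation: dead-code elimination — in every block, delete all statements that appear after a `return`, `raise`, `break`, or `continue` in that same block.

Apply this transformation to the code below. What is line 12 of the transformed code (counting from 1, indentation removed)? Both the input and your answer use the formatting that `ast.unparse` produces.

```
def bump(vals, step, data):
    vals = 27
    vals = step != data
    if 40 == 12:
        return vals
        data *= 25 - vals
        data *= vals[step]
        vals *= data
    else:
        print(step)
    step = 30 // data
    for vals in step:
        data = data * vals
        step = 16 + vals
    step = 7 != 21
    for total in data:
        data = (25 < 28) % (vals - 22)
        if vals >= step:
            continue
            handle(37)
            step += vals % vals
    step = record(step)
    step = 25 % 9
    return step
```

Transformed code:
def bump(vals, step, data):
    vals = 27
    vals = step != data
    if 40 == 12:
        return vals
    else:
        print(step)
    step = 30 // data
    for vals in step:
        data = data * vals
        step = 16 + vals
    step = 7 != 21
    for total in data:
        data = (25 < 28) % (vals - 22)
        if vals >= step:
            continue
    step = record(step)
    step = 25 % 9
    return step

step = 7 != 21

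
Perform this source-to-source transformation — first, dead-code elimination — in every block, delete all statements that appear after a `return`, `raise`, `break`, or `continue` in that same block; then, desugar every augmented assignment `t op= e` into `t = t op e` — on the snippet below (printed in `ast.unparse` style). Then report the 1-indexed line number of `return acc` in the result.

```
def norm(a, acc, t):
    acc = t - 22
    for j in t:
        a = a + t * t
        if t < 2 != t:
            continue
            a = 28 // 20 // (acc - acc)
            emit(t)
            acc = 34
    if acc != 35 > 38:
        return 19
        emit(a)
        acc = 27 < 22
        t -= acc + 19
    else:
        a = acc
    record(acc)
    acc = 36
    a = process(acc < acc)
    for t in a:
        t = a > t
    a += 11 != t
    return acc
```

17

Transformed code:
def norm(a, acc, t):
    acc = t - 22
    for j in t:
        a = a + t * t
        if t < 2 != t:
            continue
    if acc != 35 > 38:
        return 19
    else:
        a = acc
    record(acc)
    acc = 36
    a = process(acc < acc)
    for t in a:
        t = a > t
    a = a + (11 != t)
    return acc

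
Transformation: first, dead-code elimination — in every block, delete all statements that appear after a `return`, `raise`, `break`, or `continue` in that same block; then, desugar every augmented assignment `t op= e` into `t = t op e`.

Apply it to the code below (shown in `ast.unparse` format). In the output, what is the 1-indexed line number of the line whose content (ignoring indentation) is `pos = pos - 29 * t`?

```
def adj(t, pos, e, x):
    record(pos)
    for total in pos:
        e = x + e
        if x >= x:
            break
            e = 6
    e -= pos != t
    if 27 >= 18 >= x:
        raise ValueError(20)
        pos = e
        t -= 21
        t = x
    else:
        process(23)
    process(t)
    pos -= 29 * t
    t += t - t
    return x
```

13

Transformed code:
def adj(t, pos, e, x):
    record(pos)
    for total in pos:
        e = x + e
        if x >= x:
            break
    e = e - (pos != t)
    if 27 >= 18 >= x:
        raise ValueError(20)
    else:
        process(23)
    process(t)
    pos = pos - 29 * t
    t = t + (t - t)
    return x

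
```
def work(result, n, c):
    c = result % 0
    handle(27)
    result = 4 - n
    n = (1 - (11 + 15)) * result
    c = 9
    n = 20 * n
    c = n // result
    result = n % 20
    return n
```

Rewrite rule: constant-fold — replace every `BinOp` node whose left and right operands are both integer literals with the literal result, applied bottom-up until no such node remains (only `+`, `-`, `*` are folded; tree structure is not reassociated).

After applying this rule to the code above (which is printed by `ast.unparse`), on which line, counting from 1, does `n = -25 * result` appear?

5

Transformed code:
def work(result, n, c):
    c = result % 0
    handle(27)
    result = 4 - n
    n = -25 * result
    c = 9
    n = 20 * n
    c = n // result
    result = n % 20
    return n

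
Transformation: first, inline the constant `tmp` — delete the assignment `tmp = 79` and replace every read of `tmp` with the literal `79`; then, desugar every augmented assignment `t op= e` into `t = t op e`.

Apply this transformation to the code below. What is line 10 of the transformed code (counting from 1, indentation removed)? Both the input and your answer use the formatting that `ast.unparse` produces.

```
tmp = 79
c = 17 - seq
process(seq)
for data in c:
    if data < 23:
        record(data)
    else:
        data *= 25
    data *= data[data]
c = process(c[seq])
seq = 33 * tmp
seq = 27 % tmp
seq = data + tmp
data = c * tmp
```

seq = 33 * 79

Transformed code:
c = 17 - seq
process(seq)
for data in c:
    if data < 23:
        record(data)
    else:
        data = data * 25
    data = data * data[data]
c = process(c[seq])
seq = 33 * 79
seq = 27 % 79
seq = data + 79
data = c * 79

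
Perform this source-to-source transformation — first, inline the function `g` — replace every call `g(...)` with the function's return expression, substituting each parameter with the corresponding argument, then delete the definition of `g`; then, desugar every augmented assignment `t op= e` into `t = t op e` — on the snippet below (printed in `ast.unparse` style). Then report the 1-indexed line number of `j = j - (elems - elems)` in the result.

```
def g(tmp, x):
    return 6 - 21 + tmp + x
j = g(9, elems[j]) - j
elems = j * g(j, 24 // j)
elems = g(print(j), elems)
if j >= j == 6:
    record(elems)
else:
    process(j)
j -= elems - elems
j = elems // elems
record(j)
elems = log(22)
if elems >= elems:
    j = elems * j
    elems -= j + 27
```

8

Transformed code:
j = 6 - 21 + 9 + elems[j] - j
elems = j * (6 - 21 + j + 24 // j)
elems = 6 - 21 + print(j) + elems
if j >= j == 6:
    record(elems)
else:
    process(j)
j = j - (elems - elems)
j = elems // elems
record(j)
elems = log(22)
if elems >= elems:
    j = elems * j
    elems = elems - (j + 27)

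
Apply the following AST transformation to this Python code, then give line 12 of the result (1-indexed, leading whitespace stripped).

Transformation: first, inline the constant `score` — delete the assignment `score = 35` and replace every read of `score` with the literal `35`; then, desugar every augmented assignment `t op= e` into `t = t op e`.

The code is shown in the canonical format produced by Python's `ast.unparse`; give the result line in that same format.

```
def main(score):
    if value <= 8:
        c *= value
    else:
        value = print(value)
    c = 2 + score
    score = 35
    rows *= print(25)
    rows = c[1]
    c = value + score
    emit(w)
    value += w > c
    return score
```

Transformed code:
def main(score):
    if value <= 8:
        c = c * value
    else:
        value = print(value)
    c = 2 + 35
    rows = rows * print(25)
    rows = c[1]
    c = value + 35
    emit(w)
    value = value + (w > c)
    return 35

return 35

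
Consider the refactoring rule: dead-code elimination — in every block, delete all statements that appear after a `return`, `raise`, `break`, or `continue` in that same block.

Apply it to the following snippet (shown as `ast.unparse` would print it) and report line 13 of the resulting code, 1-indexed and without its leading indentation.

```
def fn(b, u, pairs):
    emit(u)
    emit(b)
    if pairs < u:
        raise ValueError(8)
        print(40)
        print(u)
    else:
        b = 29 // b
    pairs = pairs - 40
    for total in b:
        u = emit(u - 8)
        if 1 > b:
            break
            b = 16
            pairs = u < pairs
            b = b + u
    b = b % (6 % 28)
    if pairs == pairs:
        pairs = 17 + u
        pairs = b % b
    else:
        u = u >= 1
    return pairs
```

Transformed code:
def fn(b, u, pairs):
    emit(u)
    emit(b)
    if pairs < u:
        raise ValueError(8)
    else:
        b = 29 // b
    pairs = pairs - 40
    for total in b:
        u = emit(u - 8)
        if 1 > b:
            break
    b = b % (6 % 28)
    if pairs == pairs:
        pairs = 17 + u
        pairs = b % b
    else:
        u = u >= 1
    return pairs

b = b % (6 % 28)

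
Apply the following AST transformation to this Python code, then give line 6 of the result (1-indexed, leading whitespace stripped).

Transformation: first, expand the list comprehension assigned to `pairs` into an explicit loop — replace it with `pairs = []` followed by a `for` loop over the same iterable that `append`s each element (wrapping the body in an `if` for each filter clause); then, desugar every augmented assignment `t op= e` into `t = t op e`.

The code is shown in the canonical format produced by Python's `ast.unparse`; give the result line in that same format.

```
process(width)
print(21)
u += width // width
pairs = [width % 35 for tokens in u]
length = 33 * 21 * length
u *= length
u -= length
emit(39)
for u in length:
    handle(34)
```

pairs.append(width % 35)

Transformed code:
process(width)
print(21)
u = u + width // width
pairs = []
for tokens in u:
    pairs.append(width % 35)
length = 33 * 21 * length
u = u * length
u = u - length
emit(39)
for u in length:
    handle(34)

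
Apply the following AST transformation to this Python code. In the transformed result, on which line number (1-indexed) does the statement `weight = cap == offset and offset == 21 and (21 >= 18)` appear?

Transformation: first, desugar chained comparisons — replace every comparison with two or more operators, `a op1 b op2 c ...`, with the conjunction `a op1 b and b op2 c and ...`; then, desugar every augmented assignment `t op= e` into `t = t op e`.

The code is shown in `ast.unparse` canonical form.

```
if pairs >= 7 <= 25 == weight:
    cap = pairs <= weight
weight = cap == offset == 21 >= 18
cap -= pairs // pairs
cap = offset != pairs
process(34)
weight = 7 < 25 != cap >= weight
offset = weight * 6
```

3

Transformed code:
if pairs >= 7 and 7 <= 25 and (25 == weight):
    cap = pairs <= weight
weight = cap == offset and offset == 21 and (21 >= 18)
cap = cap - pairs // pairs
cap = offset != pairs
process(34)
weight = 7 < 25 and 25 != cap and (cap >= weight)
offset = weight * 6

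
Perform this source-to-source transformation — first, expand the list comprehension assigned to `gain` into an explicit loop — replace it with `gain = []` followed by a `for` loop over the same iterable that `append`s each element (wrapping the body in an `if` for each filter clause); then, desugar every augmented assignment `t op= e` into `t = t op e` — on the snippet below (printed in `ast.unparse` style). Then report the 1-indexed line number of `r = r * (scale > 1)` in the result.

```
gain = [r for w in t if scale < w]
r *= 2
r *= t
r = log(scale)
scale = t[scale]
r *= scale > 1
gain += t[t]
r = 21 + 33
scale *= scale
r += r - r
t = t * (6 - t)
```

9

Transformed code:
gain = []
for w in t:
    if scale < w:
        gain.append(r)
r = r * 2
r = r * t
r = log(scale)
scale = t[scale]
r = r * (scale > 1)
gain = gain + t[t]
r = 21 + 33
scale = scale * scale
r = r + (r - r)
t = t * (6 - t)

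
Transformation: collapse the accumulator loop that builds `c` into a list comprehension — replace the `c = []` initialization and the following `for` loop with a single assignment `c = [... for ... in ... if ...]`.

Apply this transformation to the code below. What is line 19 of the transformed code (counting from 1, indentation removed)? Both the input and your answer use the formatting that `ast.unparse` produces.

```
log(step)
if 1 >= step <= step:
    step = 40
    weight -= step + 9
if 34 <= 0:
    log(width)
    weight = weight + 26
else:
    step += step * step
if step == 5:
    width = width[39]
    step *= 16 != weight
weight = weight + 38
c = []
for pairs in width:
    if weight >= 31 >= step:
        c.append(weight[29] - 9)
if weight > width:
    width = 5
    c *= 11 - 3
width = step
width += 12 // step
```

width += 12 // step

Transformed code:
log(step)
if 1 >= step <= step:
    step = 40
    weight -= step + 9
if 34 <= 0:
    log(width)
    weight = weight + 26
else:
    step += step * step
if step == 5:
    width = width[39]
    step *= 16 != weight
weight = weight + 38
c = [weight[29] - 9 for pairs in width if weight >= 31 >= step]
if weight > width:
    width = 5
    c *= 11 - 3
width = step
width += 12 // step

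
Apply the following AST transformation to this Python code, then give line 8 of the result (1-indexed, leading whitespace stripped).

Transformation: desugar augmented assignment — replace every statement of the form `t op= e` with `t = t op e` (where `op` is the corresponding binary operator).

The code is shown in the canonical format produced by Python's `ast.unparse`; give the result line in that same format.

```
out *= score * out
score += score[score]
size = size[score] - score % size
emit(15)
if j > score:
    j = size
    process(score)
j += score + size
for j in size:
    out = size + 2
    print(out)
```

Transformed code:
out = out * (score * out)
score = score + score[score]
size = size[score] - score % size
emit(15)
if j > score:
    j = size
    process(score)
j = j + (score + size)
for j in size:
    out = size + 2
    print(out)

j = j + (score + size)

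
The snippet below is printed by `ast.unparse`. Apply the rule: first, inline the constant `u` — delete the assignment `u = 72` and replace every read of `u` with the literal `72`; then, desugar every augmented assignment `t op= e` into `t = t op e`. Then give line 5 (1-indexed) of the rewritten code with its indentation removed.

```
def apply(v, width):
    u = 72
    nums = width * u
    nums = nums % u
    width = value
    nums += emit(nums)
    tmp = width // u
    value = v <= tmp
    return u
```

nums = nums + emit(nums)

Transformed code:
def apply(v, width):
    nums = width * 72
    nums = nums % 72
    width = value
    nums = nums + emit(nums)
    tmp = width // 72
    value = v <= tmp
    return 72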